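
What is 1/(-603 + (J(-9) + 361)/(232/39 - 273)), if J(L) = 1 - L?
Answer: -10415/6294714 ≈ -0.0016546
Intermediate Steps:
1/(-603 + (J(-9) + 361)/(232/39 - 273)) = 1/(-603 + ((1 - 1*(-9)) + 361)/(232/39 - 273)) = 1/(-603 + ((1 + 9) + 361)/(232*(1/39) - 273)) = 1/(-603 + (10 + 361)/(232/39 - 273)) = 1/(-603 + 371/(-10415/39)) = 1/(-603 + 371*(-39/10415)) = 1/(-603 - 14469/10415) = 1/(-6294714/10415) = -10415/6294714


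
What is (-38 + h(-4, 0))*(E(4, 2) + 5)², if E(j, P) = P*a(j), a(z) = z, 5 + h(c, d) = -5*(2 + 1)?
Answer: -9802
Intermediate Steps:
h(c, d) = -20 (h(c, d) = -5 - 5*(2 + 1) = -5 - 5*3 = -5 - 15 = -20)
E(j, P) = P*j
(-38 + h(-4, 0))*(E(4, 2) + 5)² = (-38 - 20)*(2*4 + 5)² = -58*(8 + 5)² = -58*13² = -58*169 = -9802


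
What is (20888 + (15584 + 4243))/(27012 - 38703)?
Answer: -40715/11691 ≈ -3.4826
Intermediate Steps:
(20888 + (15584 + 4243))/(27012 - 38703) = (20888 + 19827)/(-11691) = 40715*(-1/11691) = -40715/11691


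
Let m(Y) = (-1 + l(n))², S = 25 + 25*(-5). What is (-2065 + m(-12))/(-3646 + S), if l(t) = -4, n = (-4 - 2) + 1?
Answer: 1020/1873 ≈ 0.54458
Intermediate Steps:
S = -100 (S = 25 - 125 = -100)
n = -5 (n = -6 + 1 = -5)
m(Y) = 25 (m(Y) = (-1 - 4)² = (-5)² = 25)
(-2065 + m(-12))/(-3646 + S) = (-2065 + 25)/(-3646 - 100) = -2040/(-3746) = -2040*(-1/3746) = 1020/1873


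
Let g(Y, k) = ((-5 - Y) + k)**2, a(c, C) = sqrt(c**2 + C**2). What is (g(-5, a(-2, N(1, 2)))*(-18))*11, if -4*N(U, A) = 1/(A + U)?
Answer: -6347/8 ≈ -793.38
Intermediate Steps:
N(U, A) = -1/(4*(A + U))
a(c, C) = sqrt(C**2 + c**2)
g(Y, k) = (-5 + k - Y)**2
(g(-5, a(-2, N(1, 2)))*(-18))*11 = ((5 - 5 - sqrt((-1/(4*2 + 4*1))**2 + (-2)**2))**2*(-18))*11 = ((5 - 5 - sqrt((-1/(8 + 4))**2 + 4))**2*(-18))*11 = ((5 - 5 - sqrt((-1/12)**2 + 4))**2*(-18))*11 = ((5 - 5 - sqrt(1/144 + 4))**2*(-18))*11 = ((5 - 5 - sqrt(577/144))**2*(-18))*11 = ((5 - 5 - sqrt(577)/12)**2*(-18))*11 = ((-sqrt(577)/12)**2*(-18))*11 = ((577/144)*(-18))*11 = -577/8*11 = -6347/8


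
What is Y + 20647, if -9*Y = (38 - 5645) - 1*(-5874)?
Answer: 61852/3 ≈ 20617.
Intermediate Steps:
Y = -89/3 (Y = -((38 - 5645) - 1*(-5874))/9 = -(-5607 + 5874)/9 = -⅑*267 = -89/3 ≈ -29.667)
Y + 20647 = -89/3 + 20647 = 61852/3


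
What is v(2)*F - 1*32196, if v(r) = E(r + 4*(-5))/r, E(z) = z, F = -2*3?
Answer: -32142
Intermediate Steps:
F = -6
v(r) = (-20 + r)/r (v(r) = (r + 4*(-5))/r = (r - 20)/r = (-20 + r)/r)
v(2)*F - 1*32196 = ((-20 + 2)/2)*(-6) - 1*32196 = ((½)*(-18))*(-6) - 32196 = -9*(-6) - 32196 = 54 - 32196 = -32142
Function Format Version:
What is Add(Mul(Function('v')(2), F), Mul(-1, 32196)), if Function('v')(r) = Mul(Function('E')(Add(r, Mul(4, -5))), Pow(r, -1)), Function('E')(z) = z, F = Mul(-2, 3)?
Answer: -32142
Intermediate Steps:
F = -6
Function('v')(r) = Mul(Pow(r, -1), Add(-20, r)) (Function('v')(r) = Mul(Add(r, Mul(4, -5)), Pow(r, -1)) = Mul(Add(r, -20), Pow(r, -1)) = Mul(Add(-20, r), Pow(r, -1)) = Mul(Pow(r, -1), Add(-20, r)))
Add(Mul(Function('v')(2), F), Mul(-1, 32196)) = Add(Mul(Mul(Pow(2, -1), Add(-20, 2)), -6), Mul(-1, 32196)) = Add(Mul(Mul(Rational(1, 2), -18), -6), -32196) = Add(Mul(-9, -6), -32196) = Add(54, -32196) = -32142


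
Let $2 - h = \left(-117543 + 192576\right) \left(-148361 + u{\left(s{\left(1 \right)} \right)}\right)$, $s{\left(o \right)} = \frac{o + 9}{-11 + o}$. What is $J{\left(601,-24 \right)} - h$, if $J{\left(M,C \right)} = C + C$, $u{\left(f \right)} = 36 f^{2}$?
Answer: $-11129269775$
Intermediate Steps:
$s{\left(o \right)} = \frac{9 + o}{-11 + o}$
$J{\left(M,C \right)} = 2 C$
$h = 11129269727$ ($h = 2 - \left(-117543 + 192576\right) \left(-148361 + 36 \left(\frac{9 + 1}{-11 + 1}\right)^{2}\right) = 2 - 75033 \left(-148361 + 36 \left(\frac{1}{-10} \cdot 10\right)^{2}\right) = 2 - 75033 \left(-148361 + 36 \left(\left(- \frac{1}{10}\right) 10\right)^{2}\right) = 2 - 75033 \left(-148361 + 36 \left(-1\right)^{2}\right) = 2 - 75033 \left(-148361 + 36 \cdot 1\right) = 2 - 75033 \left(-148361 + 36\right) = 2 - 75033 \left(-148325\right) = 2 - -11129269725 = 2 + 11129269725 = 11129269727$)
$J{\left(601,-24 \right)} - h = 2 \left(-24\right) - 11129269727 = -48 - 11129269727 = -11129269775$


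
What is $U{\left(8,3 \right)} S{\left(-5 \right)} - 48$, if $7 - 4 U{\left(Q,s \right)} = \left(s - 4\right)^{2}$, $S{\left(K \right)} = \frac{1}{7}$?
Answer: $- \frac{669}{14} \approx -47.786$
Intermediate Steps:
$S{\left(K \right)} = \frac{1}{7}$
$U{\left(Q,s \right)} = \frac{7}{4} - \frac{\left(-4 + s\right)^{2}}{4}$ ($U{\left(Q,s \right)} = \frac{7}{4} - \frac{\left(s - 4\right)^{2}}{4} = \frac{7}{4} - \frac{\left(-4 + s\right)^{2}}{4}$)
$U{\left(8,3 \right)} S{\left(-5 \right)} - 48 = \left(\frac{7}{4} - \frac{\left(-4 + 3\right)^{2}}{4}\right) \frac{1}{7} - 48 = \left(\frac{7}{4} - \frac{\left(-1\right)^{2}}{4}\right) \frac{1}{7} - 48 = \left(\frac{7}{4} - \frac{1}{4}\right) \frac{1}{7} - 48 = \frac{3}{2} \cdot \frac{1}{7} - 48 = \frac{3}{14} - 48 = - \frac{669}{14}$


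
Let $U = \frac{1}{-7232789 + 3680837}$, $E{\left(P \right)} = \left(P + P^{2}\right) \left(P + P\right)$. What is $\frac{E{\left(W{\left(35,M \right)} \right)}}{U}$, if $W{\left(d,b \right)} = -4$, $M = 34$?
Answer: $340987392$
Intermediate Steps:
$E{\left(P \right)} = 2 P \left(P + P^{2}\right)$ ($E{\left(P \right)} = \left(P + P^{2}\right) 2 P = 2 P \left(P + P^{2}\right)$)
$U = - \frac{1}{3551952}$ ($U = \frac{1}{-3551952} = - \frac{1}{3551952} \approx -2.8154 \cdot 10^{-7}$)
$\frac{E{\left(W{\left(35,M \right)} \right)}}{U} = \frac{2 \left(-4\right)^{2} \left(1 - 4\right)}{- \frac{1}{3551952}} = 2 \cdot 16 \left(-3\right) \left(-3551952\right) = \left(-96\right) \left(-3551952\right) = 340987392$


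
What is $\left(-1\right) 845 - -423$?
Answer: $-422$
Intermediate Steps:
$\left(-1\right) 845 - -423 = -845 + 423 = -422$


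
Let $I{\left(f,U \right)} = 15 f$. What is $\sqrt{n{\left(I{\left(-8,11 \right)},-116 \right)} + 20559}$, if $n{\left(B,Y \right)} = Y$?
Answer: $\sqrt{20443} \approx 142.98$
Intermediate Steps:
$\sqrt{n{\left(I{\left(-8,11 \right)},-116 \right)} + 20559} = \sqrt{-116 + 20559} = \sqrt{20443}$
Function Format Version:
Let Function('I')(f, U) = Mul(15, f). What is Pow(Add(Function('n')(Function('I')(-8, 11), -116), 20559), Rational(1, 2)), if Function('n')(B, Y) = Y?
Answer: Pow(20443, Rational(1, 2)) ≈ 142.98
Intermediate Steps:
Pow(Add(Function('n')(Function('I')(-8, 11), -116), 20559), Rational(1, 2)) = Pow(Add(-116, 20559), Rational(1, 2)) = Pow(20443, Rational(1, 2))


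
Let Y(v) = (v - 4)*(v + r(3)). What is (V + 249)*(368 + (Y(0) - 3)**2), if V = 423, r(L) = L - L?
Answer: 253344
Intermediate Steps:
r(L) = 0
Y(v) = v*(-4 + v) (Y(v) = (v - 4)*(v + 0) = (-4 + v)*v = v*(-4 + v))
(V + 249)*(368 + (Y(0) - 3)**2) = (423 + 249)*(368 + (0*(-4 + 0) - 3)**2) = 672*(368 + (0*(-4) - 3)**2) = 672*(368 + (0 - 3)**2) = 672*(368 + (-3)**2) = 672*(368 + 9) = 672*377 = 253344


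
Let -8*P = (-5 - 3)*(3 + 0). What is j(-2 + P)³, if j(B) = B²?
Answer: 1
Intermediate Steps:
P = 3 (P = -(-5 - 3)*(3 + 0)/8 = -(-1)*3 = -⅛*(-24) = 3)
j(-2 + P)³ = ((-2 + 3)²)³ = (1²)³ = 1³ = 1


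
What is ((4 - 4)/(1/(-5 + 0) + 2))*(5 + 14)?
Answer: 0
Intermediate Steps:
((4 - 4)/(1/(-5 + 0) + 2))*(5 + 14) = (0/(1/(-5) + 2))*19 = (0/(-1/5 + 2))*19 = (0/(9/5))*19 = (0*(5/9))*19 = 0*19 = 0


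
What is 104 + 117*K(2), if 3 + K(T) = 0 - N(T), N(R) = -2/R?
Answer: -130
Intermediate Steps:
K(T) = -3 + 2/T (K(T) = -3 + (0 - (-2)/T) = -3 + (0 + 2/T) = -3 + 2/T)
104 + 117*K(2) = 104 + 117*(-3 + 2/2) = 104 + 117*(-3 + 2*(½)) = 104 + 117*(-3 + 1) = 104 + 117*(-2) = 104 - 234 = -130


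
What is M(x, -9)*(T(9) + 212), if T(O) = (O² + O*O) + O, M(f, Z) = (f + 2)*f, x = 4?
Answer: 9192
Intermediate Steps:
M(f, Z) = f*(2 + f) (M(f, Z) = (2 + f)*f = f*(2 + f))
T(O) = O + 2*O² (T(O) = (O² + O²) + O = 2*O² + O = O + 2*O²)
M(x, -9)*(T(9) + 212) = (4*(2 + 4))*(9*(1 + 2*9) + 212) = (4*6)*(9*(1 + 18) + 212) = 24*(9*19 + 212) = 24*(171 + 212) = 24*383 = 9192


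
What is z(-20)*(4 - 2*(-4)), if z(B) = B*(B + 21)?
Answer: -240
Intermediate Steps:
z(B) = B*(21 + B)
z(-20)*(4 - 2*(-4)) = (-20*(21 - 20))*(4 - 2*(-4)) = (-20*1)*(4 + 8) = -20*12 = -240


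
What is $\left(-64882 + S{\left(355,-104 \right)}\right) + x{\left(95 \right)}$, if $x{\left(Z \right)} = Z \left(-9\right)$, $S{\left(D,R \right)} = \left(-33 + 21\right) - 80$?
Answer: $-65829$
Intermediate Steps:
$S{\left(D,R \right)} = -92$ ($S{\left(D,R \right)} = -12 - 80 = -92$)
$x{\left(Z \right)} = - 9 Z$
$\left(-64882 + S{\left(355,-104 \right)}\right) + x{\left(95 \right)} = \left(-64882 - 92\right) - 855 = -64974 - 855 = -65829$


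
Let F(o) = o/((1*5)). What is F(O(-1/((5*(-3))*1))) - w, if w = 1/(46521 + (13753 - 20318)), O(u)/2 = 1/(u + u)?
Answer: 119867/39956 ≈ 3.0000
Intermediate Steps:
O(u) = 1/u (O(u) = 2/(u + u) = 2/((2*u)) = 2*(1/(2*u)) = 1/u)
w = 1/39956 (w = 1/(46521 - 6565) = 1/39956 ≈ 2.5028e-5)
F(o) = o/5
F(O(-1/((5*(-3))*1))) - w = 1/(5*((-1/((5*(-3))*1)))) - 1*1/39956 = 1/(5*((-1/((-15*1))))) - 1/39956 = 1/(5*((-1/(-15)))) - 1/39956 = 1/(5*((-1*(-1/15)))) - 1/39956 = 1/(5*(1/15)) - 1/39956 = (⅕)*15 - 1/39956 = 3 - 1/39956 = 119867/39956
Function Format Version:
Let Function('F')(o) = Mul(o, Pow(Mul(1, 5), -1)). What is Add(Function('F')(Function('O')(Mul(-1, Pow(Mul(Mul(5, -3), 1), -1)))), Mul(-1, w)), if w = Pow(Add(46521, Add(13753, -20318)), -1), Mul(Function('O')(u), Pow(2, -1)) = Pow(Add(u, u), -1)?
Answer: Rational(119867, 39956) ≈ 3.0000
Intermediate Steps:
Function('O')(u) = Pow(u, -1) (Function('O')(u) = Mul(2, Pow(Add(u, u), -1)) = Mul(2, Pow(Mul(2, u), -1)) = Mul(2, Mul(Rational(1, 2), Pow(u, -1))) = Pow(u, -1))
w = Rational(1, 39956) (w = Pow(Add(46521, -6565), -1) = Pow(39956, -1) = Rational(1, 39956) ≈ 2.5028e-5)
Function('F')(o) = Mul(Rational(1, 5), o) (Function('F')(o) = Mul(o, Pow(5, -1)) = Mul(o, Rational(1, 5)) = Mul(Rational(1, 5), o))
Add(Function('F')(Function('O')(Mul(-1, Pow(Mul(Mul(5, -3), 1), -1)))), Mul(-1, w)) = Add(Mul(Rational(1, 5), Pow(Mul(-1, Pow(Mul(Mul(5, -3), 1), -1)), -1)), Mul(-1, Rational(1, 39956))) = Add(Mul(Rational(1, 5), Pow(Mul(-1, Pow(Mul(-15, 1), -1)), -1)), Rational(-1, 39956)) = Add(Mul(Rational(1, 5), Pow(Mul(-1, Pow(-15, -1)), -1)), Rational(-1, 39956)) = Add(Mul(Rational(1, 5), Pow(Mul(-1, Rational(-1, 15)), -1)), Rational(-1, 39956)) = Add(Mul(Rational(1, 5), Pow(Rational(1, 15), -1)), Rational(-1, 39956)) = Add(Mul(Rational(1, 5), 15), Rational(-1, 39956)) = Add(3, Rational(-1, 39956)) = Rational(119867, 39956)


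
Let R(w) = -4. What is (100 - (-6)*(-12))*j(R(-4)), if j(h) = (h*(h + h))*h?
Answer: -3584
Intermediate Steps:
j(h) = 2*h**3 (j(h) = (h*(2*h))*h = (2*h**2)*h = 2*h**3)
(100 - (-6)*(-12))*j(R(-4)) = (100 - (-6)*(-12))*(2*(-4)**3) = (100 - 1*72)*(2*(-64)) = (100 - 72)*(-128) = 28*(-128) = -3584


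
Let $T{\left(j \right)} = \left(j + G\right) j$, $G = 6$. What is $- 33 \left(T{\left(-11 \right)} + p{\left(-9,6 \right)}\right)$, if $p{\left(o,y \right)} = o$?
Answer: $-1518$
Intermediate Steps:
$T{\left(j \right)} = j \left(6 + j\right)$ ($T{\left(j \right)} = \left(j + 6\right) j = \left(6 + j\right) j = j \left(6 + j\right)$)
$- 33 \left(T{\left(-11 \right)} + p{\left(-9,6 \right)}\right) = - 33 \left(- 11 \left(6 - 11\right) - 9\right) = - 33 \left(\left(-11\right) \left(-5\right) - 9\right) = - 33 \left(55 - 9\right) = \left(-33\right) 46 = -1518$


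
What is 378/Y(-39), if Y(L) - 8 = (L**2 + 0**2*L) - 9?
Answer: 189/760 ≈ 0.24868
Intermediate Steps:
Y(L) = -1 + L**2 (Y(L) = 8 + ((L**2 + 0**2*L) - 9) = 8 + ((L**2 + 0*L) - 9) = 8 + ((L**2 + 0) - 9) = 8 + (L**2 - 9) = 8 + (-9 + L**2) = -1 + L**2)
378/Y(-39) = 378/(-1 + (-39)**2) = 378/(-1 + 1521) = 378/1520 = 378*(1/1520) = 189/760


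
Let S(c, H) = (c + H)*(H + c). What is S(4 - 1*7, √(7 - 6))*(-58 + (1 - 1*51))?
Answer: -432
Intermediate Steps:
S(c, H) = (H + c)² (S(c, H) = (H + c)*(H + c) = (H + c)²)
S(4 - 1*7, √(7 - 6))*(-58 + (1 - 1*51)) = (√(7 - 6) + (4 - 1*7))²*(-58 + (1 - 1*51)) = (√1 + (4 - 7))²*(-58 + (1 - 51)) = (1 - 3)²*(-58 - 50) = (-2)²*(-108) = 4*(-108) = -432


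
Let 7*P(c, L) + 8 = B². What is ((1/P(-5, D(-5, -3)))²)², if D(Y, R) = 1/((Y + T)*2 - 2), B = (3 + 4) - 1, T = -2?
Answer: 1/256 ≈ 0.0039063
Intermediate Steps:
B = 6 (B = 7 - 1 = 6)
D(Y, R) = 1/(-6 + 2*Y) (D(Y, R) = 1/((Y - 2)*2 - 2) = 1/((-2 + Y)*2 - 2) = 1/((-4 + 2*Y) - 2) = 1/(-6 + 2*Y))
P(c, L) = 4 (P(c, L) = -8/7 + (⅐)*6² = -8/7 + (⅐)*36 = -8/7 + 36/7 = 4)
((1/P(-5, D(-5, -3)))²)² = ((1/4)²)² = ((¼)²)² = (1/16)² = 1/256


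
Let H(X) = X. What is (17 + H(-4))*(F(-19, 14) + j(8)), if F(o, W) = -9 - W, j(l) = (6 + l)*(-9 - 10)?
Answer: -3757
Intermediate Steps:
j(l) = -114 - 19*l (j(l) = (6 + l)*(-19) = -114 - 19*l)
(17 + H(-4))*(F(-19, 14) + j(8)) = (17 - 4)*((-9 - 1*14) + (-114 - 19*8)) = 13*((-9 - 14) + (-114 - 152)) = 13*(-23 - 266) = 13*(-289) = -3757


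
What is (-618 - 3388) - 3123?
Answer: -7129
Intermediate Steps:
(-618 - 3388) - 3123 = -4006 - 3123 = -7129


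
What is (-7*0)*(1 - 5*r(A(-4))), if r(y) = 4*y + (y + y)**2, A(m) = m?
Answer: 0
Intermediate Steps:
r(y) = 4*y + 4*y**2 (r(y) = 4*y + (2*y)**2 = 4*y + 4*y**2)
(-7*0)*(1 - 5*r(A(-4))) = (-7*0)*(1 - 20*(-4)*(1 - 4)) = 0*(1 - 20*(-4)*(-3)) = 0*(1 - 5*48) = 0*(1 - 240) = 0*(-239) = 0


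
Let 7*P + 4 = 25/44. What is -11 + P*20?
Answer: -1602/77 ≈ -20.805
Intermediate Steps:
P = -151/308 (P = -4/7 + (25/44)/7 = -4/7 + (25*(1/44))/7 = -4/7 + (1/7)*(25/44) = -4/7 + 25/308 = -151/308 ≈ -0.49026)
-11 + P*20 = -11 - 151/308*20 = -11 - 755/77 = -1602/77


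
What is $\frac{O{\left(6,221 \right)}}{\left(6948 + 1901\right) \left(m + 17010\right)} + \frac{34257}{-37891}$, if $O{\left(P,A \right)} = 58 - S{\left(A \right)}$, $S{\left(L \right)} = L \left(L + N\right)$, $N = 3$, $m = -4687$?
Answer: $- \frac{3737470156725}{4131870587257} \approx -0.90455$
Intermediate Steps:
$S{\left(L \right)} = L \left(3 + L\right)$ ($S{\left(L \right)} = L \left(L + 3\right) = L \left(3 + L\right)$)
$O{\left(P,A \right)} = 58 - A \left(3 + A\right)$
$\frac{O{\left(6,221 \right)}}{\left(6948 + 1901\right) \left(m + 17010\right)} + \frac{34257}{-37891} = \frac{58 - 221 \left(3 + 221\right)}{\left(6948 + 1901\right) \left(-4687 + 17010\right)} + \frac{34257}{-37891} = \frac{58 - 221 \cdot 224}{8849 \cdot 12323} + 34257 \left(- \frac{1}{37891}\right) = \frac{58 - 49504}{109046227} - \frac{34257}{37891} = \left(-49446\right) \frac{1}{109046227} - \frac{34257}{37891} = - \frac{49446}{109046227} - \frac{34257}{37891} = - \frac{3737470156725}{4131870587257}$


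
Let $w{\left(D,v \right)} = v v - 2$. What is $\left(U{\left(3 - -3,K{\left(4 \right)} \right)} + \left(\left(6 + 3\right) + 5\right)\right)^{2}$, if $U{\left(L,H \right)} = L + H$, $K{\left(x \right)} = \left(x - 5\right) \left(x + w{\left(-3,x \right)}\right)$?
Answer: $4$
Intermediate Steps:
$w{\left(D,v \right)} = -2 + v^{2}$ ($w{\left(D,v \right)} = v^{2} - 2 = -2 + v^{2}$)
$K{\left(x \right)} = \left(-5 + x\right) \left(-2 + x + x^{2}\right)$ ($K{\left(x \right)} = \left(x - 5\right) \left(x + \left(-2 + x^{2}\right)\right) = \left(-5 + x\right) \left(-2 + x + x^{2}\right)$)
$U{\left(L,H \right)} = H + L$
$\left(U{\left(3 - -3,K{\left(4 \right)} \right)} + \left(\left(6 + 3\right) + 5\right)\right)^{2} = \left(\left(\left(10 + 4^{3} - 28 - 4 \cdot 4^{2}\right) + \left(3 - -3\right)\right) + \left(\left(6 + 3\right) + 5\right)\right)^{2} = \left(\left(\left(10 + 64 - 28 - 64\right) + \left(3 + 3\right)\right) + \left(9 + 5\right)\right)^{2} = \left(\left(\left(10 + 64 - 28 - 64\right) + 6\right) + 14\right)^{2} = \left(\left(-18 + 6\right) + 14\right)^{2} = \left(-12 + 14\right)^{2} = 2^{2} = 4$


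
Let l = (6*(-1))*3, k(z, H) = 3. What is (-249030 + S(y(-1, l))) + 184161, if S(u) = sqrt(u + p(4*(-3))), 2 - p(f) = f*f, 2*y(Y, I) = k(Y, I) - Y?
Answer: -64869 + 2*I*sqrt(35) ≈ -64869.0 + 11.832*I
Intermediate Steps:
l = -18 (l = -6*3 = -18)
y(Y, I) = 3/2 - Y/2 (y(Y, I) = (3 - Y)/2 = 3/2 - Y/2)
p(f) = 2 - f**2 (p(f) = 2 - f*f = 2 - f**2)
S(u) = sqrt(-142 + u) (S(u) = sqrt(u + (2 - (4*(-3))**2)) = sqrt(u + (2 - 1*(-12)**2)) = sqrt(u + (2 - 1*144)) = sqrt(u + (2 - 144)) = sqrt(u - 142) = sqrt(-142 + u))
(-249030 + S(y(-1, l))) + 184161 = (-249030 + sqrt(-142 + (3/2 - 1/2*(-1)))) + 184161 = (-249030 + sqrt(-142 + (3/2 + 1/2))) + 184161 = (-249030 + sqrt(-142 + 2)) + 184161 = (-249030 + sqrt(-140)) + 184161 = (-249030 + 2*I*sqrt(35)) + 184161 = -64869 + 2*I*sqrt(35)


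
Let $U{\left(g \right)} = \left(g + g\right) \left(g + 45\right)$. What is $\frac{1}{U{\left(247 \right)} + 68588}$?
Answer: $\frac{1}{212836} \approx 4.6984 \cdot 10^{-6}$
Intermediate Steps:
$U{\left(g \right)} = 2 g \left(45 + g\right)$
$\frac{1}{U{\left(247 \right)} + 68588} = \frac{1}{2 \cdot 247 \left(45 + 247\right) + 68588} = \frac{1}{2 \cdot 247 \cdot 292 + 68588} = \frac{1}{144248 + 68588} = \frac{1}{212836}$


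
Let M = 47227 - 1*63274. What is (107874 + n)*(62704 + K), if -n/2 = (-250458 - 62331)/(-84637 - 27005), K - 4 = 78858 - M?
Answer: 316346195782315/18607 ≈ 1.7001e+10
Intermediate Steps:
M = -16047 (M = 47227 - 63274 = -16047)
K = 94909 (K = 4 + (78858 - 1*(-16047)) = 4 + (78858 + 16047) = 4 + 94905 = 94909)
n = -104263/18607 (n = -2*(-250458 - 62331)/(-84637 - 27005) = -(-625578)/(-111642) = -(-625578)*(-1)/111642 = -2*104263/37214 = -104263/18607 ≈ -5.6034)
(107874 + n)*(62704 + K) = (107874 - 104263/18607)*(62704 + 94909) = (2007107255/18607)*157613 = 316346195782315/18607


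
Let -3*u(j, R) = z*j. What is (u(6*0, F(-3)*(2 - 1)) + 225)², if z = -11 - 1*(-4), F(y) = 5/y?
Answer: 50625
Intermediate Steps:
z = -7 (z = -11 + 4 = -7)
u(j, R) = 7*j/3 (u(j, R) = -(-7)*j/3 = 7*j/3)
(u(6*0, F(-3)*(2 - 1)) + 225)² = (7*(6*0)/3 + 225)² = ((7/3)*0 + 225)² = (0 + 225)² = 225² = 50625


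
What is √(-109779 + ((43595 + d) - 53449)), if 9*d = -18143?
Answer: 2*I*√273710/3 ≈ 348.78*I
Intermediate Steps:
d = -18143/9 (d = (⅑)*(-18143) = -18143/9 ≈ -2015.9)
√(-109779 + ((43595 + d) - 53449)) = √(-109779 + ((43595 - 18143/9) - 53449)) = √(-109779 + (374212/9 - 53449)) = √(-109779 - 106829/9) = √(-1094840/9) = 2*I*√273710/3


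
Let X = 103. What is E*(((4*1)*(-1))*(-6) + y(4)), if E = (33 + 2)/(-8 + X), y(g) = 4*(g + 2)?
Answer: 336/19 ≈ 17.684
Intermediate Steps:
y(g) = 8 + 4*g (y(g) = 4*(2 + g) = 8 + 4*g)
E = 7/19 (E = (33 + 2)/(-8 + 103) = 35/95 = 35*(1/95) = 7/19 ≈ 0.36842)
E*(((4*1)*(-1))*(-6) + y(4)) = 7*(((4*1)*(-1))*(-6) + (8 + 4*4))/19 = 7*((4*(-1))*(-6) + (8 + 16))/19 = 7*(-4*(-6) + 24)/19 = 7*(24 + 24)/19 = (7/19)*48 = 336/19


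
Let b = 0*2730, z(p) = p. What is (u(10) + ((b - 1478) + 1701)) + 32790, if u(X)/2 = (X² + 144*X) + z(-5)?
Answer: 36083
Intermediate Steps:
u(X) = -10 + 2*X² + 288*X (u(X) = 2*((X² + 144*X) - 5) = 2*(-5 + X² + 144*X) = -10 + 2*X² + 288*X)
b = 0
(u(10) + ((b - 1478) + 1701)) + 32790 = ((-10 + 2*10² + 288*10) + ((0 - 1478) + 1701)) + 32790 = ((-10 + 2*100 + 2880) + (-1478 + 1701)) + 32790 = ((-10 + 200 + 2880) + 223) + 32790 = (3070 + 223) + 32790 = 3293 + 32790 = 36083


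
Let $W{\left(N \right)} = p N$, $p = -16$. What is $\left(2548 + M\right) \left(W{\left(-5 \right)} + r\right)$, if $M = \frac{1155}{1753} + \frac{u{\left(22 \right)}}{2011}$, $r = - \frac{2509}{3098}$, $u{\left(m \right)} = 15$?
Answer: $\frac{1102121314738902}{5460663367} \approx 2.0183 \cdot 10^{5}$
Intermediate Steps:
$r = - \frac{2509}{3098}$ ($r = \left(-2509\right) \frac{1}{3098} = - \frac{2509}{3098} \approx -0.80988$)
$W{\left(N \right)} = - 16 N$
$M = \frac{2349000}{3525283}$ ($M = \frac{1155}{1753} + \frac{15}{2011} = \frac{2349000}{3525283} \approx 0.66633$)
$\left(2548 + M\right) \left(W{\left(-5 \right)} + r\right) = \left(2548 + \frac{2349000}{3525283}\right) \left(\left(-16\right) \left(-5\right) - \frac{2509}{3098}\right) = \frac{8984770084 \left(80 - \frac{2509}{3098}\right)}{3525283} = \frac{8984770084}{3525283} \cdot \frac{245331}{3098} = \frac{1102121314738902}{5460663367}$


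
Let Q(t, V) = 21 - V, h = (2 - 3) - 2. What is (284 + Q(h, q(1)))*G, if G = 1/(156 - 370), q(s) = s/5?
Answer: -762/535 ≈ -1.4243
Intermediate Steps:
q(s) = s/5 (q(s) = s*(1/5) = s/5)
h = -3 (h = -1 - 2 = -3)
G = -1/214 (G = 1/(-214) = -1/214 ≈ -0.0046729)
(284 + Q(h, q(1)))*G = (284 + (21 - 1/5))*(-1/214) = (284 + 104/5)*(-1/214) = (1524/5)*(-1/214) = -762/535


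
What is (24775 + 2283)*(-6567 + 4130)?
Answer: -65940346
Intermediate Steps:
(24775 + 2283)*(-6567 + 4130) = 27058*(-2437) = -65940346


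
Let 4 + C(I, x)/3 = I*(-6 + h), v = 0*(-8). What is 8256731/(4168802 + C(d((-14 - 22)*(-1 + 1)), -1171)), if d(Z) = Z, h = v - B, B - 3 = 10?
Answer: 8256731/4168790 ≈ 1.9806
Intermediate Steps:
v = 0
B = 13 (B = 3 + 10 = 13)
h = -13 (h = 0 - 1*13 = 0 - 13 = -13)
C(I, x) = -12 - 57*I (C(I, x) = -12 + 3*(I*(-6 - 13)) = -12 + 3*(I*(-19)) = -12 + 3*(-19*I) = -12 - 57*I)
8256731/(4168802 + C(d((-14 - 22)*(-1 + 1)), -1171)) = 8256731/(4168802 + (-12 - 57*(-14 - 22)*(-1 + 1))) = 8256731/(4168802 + (-12 - (-2052)*0)) = 8256731/(4168802 + (-12 - 57*0)) = 8256731/(4168802 + (-12 + 0)) = 8256731/(4168802 - 12) = 8256731/4168790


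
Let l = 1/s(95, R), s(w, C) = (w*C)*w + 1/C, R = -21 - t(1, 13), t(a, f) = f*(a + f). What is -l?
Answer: 203/371911226 ≈ 5.4583e-7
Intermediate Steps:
R = -203 (R = -21 - 13*(1 + 13) = -21 - 13*14 = -21 - 1*182 = -21 - 182 = -203)
s(w, C) = 1/C + C*w**2 (s(w, C) = (C*w)*w + 1/C = C*w**2 + 1/C = 1/C + C*w**2)
l = -203/371911226 (l = 1/(1/(-203) - 203*95**2) = 1/(-1/203 - 203*9025) = 1/(-1/203 - 1832075) = 1/(-371911226/203) = -203/371911226 ≈ -5.4583e-7)
-l = -1*(-203/371911226) = 203/371911226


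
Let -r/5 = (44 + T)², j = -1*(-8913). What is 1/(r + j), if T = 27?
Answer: -1/16292 ≈ -6.1380e-5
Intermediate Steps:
j = 8913
r = -25205 (r = -5*(44 + 27)² = -5*71² = -5*5041 = -25205)
1/(r + j) = 1/(-25205 + 8913) = 1/(-16292) = -1/16292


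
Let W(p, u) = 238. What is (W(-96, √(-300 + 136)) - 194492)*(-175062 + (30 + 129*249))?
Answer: 27761033394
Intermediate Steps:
(W(-96, √(-300 + 136)) - 194492)*(-175062 + (30 + 129*249)) = (238 - 194492)*(-175062 + (30 + 129*249)) = -194254*(-175062 + (30 + 32121)) = -194254*(-175062 + 32151) = -194254*(-142911) = 27761033394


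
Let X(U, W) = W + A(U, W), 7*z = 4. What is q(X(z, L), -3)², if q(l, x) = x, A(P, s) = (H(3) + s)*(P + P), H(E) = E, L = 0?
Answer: 9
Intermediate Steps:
z = 4/7 (z = (⅐)*4 = 4/7 ≈ 0.57143)
A(P, s) = 2*P*(3 + s) (A(P, s) = (3 + s)*(P + P) = (3 + s)*(2*P) = 2*P*(3 + s))
X(U, W) = W + 2*U*(3 + W)
q(X(z, L), -3)² = (-3)² = 9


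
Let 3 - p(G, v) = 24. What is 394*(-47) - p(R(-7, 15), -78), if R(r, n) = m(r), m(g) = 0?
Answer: -18497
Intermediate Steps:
R(r, n) = 0
p(G, v) = -21 (p(G, v) = 3 - 1*24 = 3 - 24 = -21)
394*(-47) - p(R(-7, 15), -78) = 394*(-47) - 1*(-21) = -18518 + 21 = -18497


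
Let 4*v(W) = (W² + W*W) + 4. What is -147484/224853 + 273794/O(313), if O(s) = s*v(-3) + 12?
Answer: 122615477536/779565351 ≈ 157.29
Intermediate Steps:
v(W) = 1 + W²/2 (v(W) = ((W² + W*W) + 4)/4 = ((W² + W²) + 4)/4 = (2*W² + 4)/4 = (4 + 2*W²)/4 = 1 + W²/2)
O(s) = 12 + 11*s/2 (O(s) = s*(1 + (½)*(-3)²) + 12 = s*(1 + (½)*9) + 12 = s*(1 + 9/2) + 12 = s*(11/2) + 12 = 11*s/2 + 12 = 12 + 11*s/2)
-147484/224853 + 273794/O(313) = -147484/224853 + 273794/(12 + (11/2)*313) = -147484*1/224853 + 273794/(12 + 3443/2) = -147484/224853 + 273794/(3467/2) = -147484/224853 + 273794*(2/3467) = -147484/224853 + 547588/3467 = 122615477536/779565351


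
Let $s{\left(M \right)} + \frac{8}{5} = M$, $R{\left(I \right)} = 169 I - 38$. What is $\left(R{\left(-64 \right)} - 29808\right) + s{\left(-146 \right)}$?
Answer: $- \frac{204048}{5} \approx -40810.0$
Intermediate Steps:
$R{\left(I \right)} = -38 + 169 I$
$s{\left(M \right)} = - \frac{8}{5} + M$
$\left(R{\left(-64 \right)} - 29808\right) + s{\left(-146 \right)} = \left(\left(-38 + 169 \left(-64\right)\right) - 29808\right) - \frac{738}{5} = \left(\left(-38 - 10816\right) - 29808\right) - \frac{738}{5} = \left(-10854 - 29808\right) - \frac{738}{5} = -40662 - \frac{738}{5} = - \frac{204048}{5}$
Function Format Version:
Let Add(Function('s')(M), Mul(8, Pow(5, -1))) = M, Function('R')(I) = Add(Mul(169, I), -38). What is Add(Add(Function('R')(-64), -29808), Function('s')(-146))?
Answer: Rational(-204048, 5) ≈ -40810.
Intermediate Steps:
Function('R')(I) = Add(-38, Mul(169, I))
Function('s')(M) = Add(Rational(-8, 5), M)
Add(Add(Function('R')(-64), -29808), Function('s')(-146)) = Add(Add(Add(-38, Mul(169, -64)), -29808), Add(Rational(-8, 5), -146)) = Add(Add(Add(-38, -10816), -29808), Rational(-738, 5)) = Add(Add(-10854, -29808), Rational(-738, 5)) = Add(-40662, Rational(-738, 5)) = Rational(-204048, 5)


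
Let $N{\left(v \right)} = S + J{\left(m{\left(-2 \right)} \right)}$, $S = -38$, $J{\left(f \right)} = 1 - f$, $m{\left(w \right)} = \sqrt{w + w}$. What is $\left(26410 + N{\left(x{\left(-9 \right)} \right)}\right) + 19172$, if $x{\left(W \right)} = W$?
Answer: $45545 - 2 i \approx 45545.0 - 2.0 i$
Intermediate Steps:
$m{\left(w \right)} = \sqrt{2} \sqrt{w}$ ($m{\left(w \right)} = \sqrt{2 w} = \sqrt{2} \sqrt{w}$)
$N{\left(v \right)} = -37 - 2 i$ ($N{\left(v \right)} = -38 + \left(1 - \sqrt{2} \sqrt{-2}\right) = -38 + \left(1 - \sqrt{2} i \sqrt{2}\right) = -38 + \left(1 - 2 i\right) = -37 - 2 i$)
$\left(26410 + N{\left(x{\left(-9 \right)} \right)}\right) + 19172 = \left(26410 - \left(37 + 2 i\right)\right) + 19172 = \left(26373 - 2 i\right) + 19172 = 45545 - 2 i$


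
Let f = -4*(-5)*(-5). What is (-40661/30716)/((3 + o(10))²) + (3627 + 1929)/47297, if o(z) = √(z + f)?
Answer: (3071845728*√10 + 15746449093*I)/(13074971868*(2*√10 + 9*I)) ≈ 0.12841 + 0.007688*I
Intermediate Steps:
f = -100 (f = 20*(-5) = -100)
o(z) = √(-100 + z) (o(z) = √(z - 100) = √(-100 + z))
(-40661/30716)/((3 + o(10))²) + (3627 + 1929)/47297 = (-40661/30716)/((3 + √(-100 + 10))²) + (3627 + 1929)/47297 = (-40661*1/30716)/((3 + √(-90))²) + 5556*(1/47297) = -40661/(30716*(3 + 3*I*√10)²) + 5556/47297 = 5556/47297 - 40661/(30716*(3 + 3*I*√10)²)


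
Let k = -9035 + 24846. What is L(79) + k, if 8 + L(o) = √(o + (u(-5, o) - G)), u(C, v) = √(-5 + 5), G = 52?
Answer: 15803 + 3*√3 ≈ 15808.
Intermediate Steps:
u(C, v) = 0 (u(C, v) = √0 = 0)
k = 15811
L(o) = -8 + √(-52 + o) (L(o) = -8 + √(o + (0 - 1*52)) = -8 + √(o + (0 - 52)) = -8 + √(o - 52) = -8 + √(-52 + o))
L(79) + k = (-8 + √(-52 + 79)) + 15811 = (-8 + √27) + 15811 = (-8 + 3*√3) + 15811 = 15803 + 3*√3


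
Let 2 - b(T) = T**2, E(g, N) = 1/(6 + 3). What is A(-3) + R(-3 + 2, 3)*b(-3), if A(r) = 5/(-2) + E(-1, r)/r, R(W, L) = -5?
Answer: 1753/54 ≈ 32.463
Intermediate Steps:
E(g, N) = 1/9
A(r) = -5/2 + 1/(9*r) (A(r) = 5/(-2) + 1/(9*r) = 5*(-1/2) + 1/(9*r) = -5/2 + 1/(9*r))
b(T) = 2 - T**2
A(-3) + R(-3 + 2, 3)*b(-3) = (1/18)*(2 - 45*(-3))/(-3) - 5*(2 - 1*(-3)**2) = (1/18)*(-1/3)*(2 + 135) - 5*(2 - 1*9) = (1/18)*(-1/3)*137 - 5*(2 - 9) = -137/54 - 5*(-7) = -137/54 + 35 = 1753/54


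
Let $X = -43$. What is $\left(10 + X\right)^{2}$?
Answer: $1089$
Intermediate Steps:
$\left(10 + X\right)^{2} = \left(10 - 43\right)^{2} = \left(-33\right)^{2} = 1089$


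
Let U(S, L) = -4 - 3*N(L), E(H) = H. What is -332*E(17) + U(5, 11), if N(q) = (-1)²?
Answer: -5651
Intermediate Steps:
N(q) = 1
U(S, L) = -7 (U(S, L) = -4 - 3*1 = -4 - 3 = -7)
-332*E(17) + U(5, 11) = -332*17 - 7 = -5644 - 7 = -5651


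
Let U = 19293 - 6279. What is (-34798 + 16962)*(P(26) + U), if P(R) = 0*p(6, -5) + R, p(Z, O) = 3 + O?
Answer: -232581440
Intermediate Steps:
P(R) = R (P(R) = 0*(3 - 5) + R = 0*(-2) + R = 0 + R = R)
U = 13014
(-34798 + 16962)*(P(26) + U) = (-34798 + 16962)*(26 + 13014) = -17836*13040 = -232581440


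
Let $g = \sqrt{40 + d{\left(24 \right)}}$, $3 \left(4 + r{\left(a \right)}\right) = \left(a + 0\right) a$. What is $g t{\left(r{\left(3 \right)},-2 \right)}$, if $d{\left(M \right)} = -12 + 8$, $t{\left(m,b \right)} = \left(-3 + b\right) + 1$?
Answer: $-24$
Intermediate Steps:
$r{\left(a \right)} = -4 + \frac{a^{2}}{3}$ ($r{\left(a \right)} = -4 + \frac{\left(a + 0\right) a}{3} = -4 + \frac{a a}{3} = -4 + \frac{a^{2}}{3}$)
$t{\left(m,b \right)} = -2 + b$
$d{\left(M \right)} = -4$
$g = 6$ ($g = \sqrt{40 - 4} = \sqrt{36} = 6$)
$g t{\left(r{\left(3 \right)},-2 \right)} = 6 \left(-2 - 2\right) = 6 \left(-4\right) = -24$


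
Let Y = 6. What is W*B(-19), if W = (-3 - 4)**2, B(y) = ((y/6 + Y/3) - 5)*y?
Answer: 34447/6 ≈ 5741.2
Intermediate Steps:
B(y) = y*(-3 + y/6) (B(y) = ((y/6 + 6/3) - 5)*y = ((y*(1/6) + 6*(1/3)) - 5)*y = ((y/6 + 2) - 5)*y = ((2 + y/6) - 5)*y = (-3 + y/6)*y = y*(-3 + y/6))
W = 49 (W = (-7)**2 = 49)
W*B(-19) = 49*((1/6)*(-19)*(-18 - 19)) = 49*((1/6)*(-19)*(-37)) = 49*(703/6) = 34447/6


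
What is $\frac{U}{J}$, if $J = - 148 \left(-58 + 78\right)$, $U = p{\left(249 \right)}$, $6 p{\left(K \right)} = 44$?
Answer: $- \frac{11}{4440} \approx -0.0024775$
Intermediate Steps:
$p{\left(K \right)} = \frac{22}{3}$ ($p{\left(K \right)} = \frac{1}{6} \cdot 44 = \frac{22}{3}$)
$U = \frac{22}{3} \approx 7.3333$
$J = -2960$ ($J = \left(-148\right) 20 = -2960$)
$\frac{U}{J} = \frac{22}{3 \left(-2960\right)} = \frac{22}{3} \left(- \frac{1}{2960}\right) = - \frac{11}{4440}$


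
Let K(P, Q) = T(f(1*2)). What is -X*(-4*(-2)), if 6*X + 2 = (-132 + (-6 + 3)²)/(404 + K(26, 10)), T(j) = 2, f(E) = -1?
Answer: 1870/609 ≈ 3.0706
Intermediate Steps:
K(P, Q) = 2
X = -935/2436 (X = -⅓ + ((-132 + (-6 + 3)²)/(404 + 2))/6 = -⅓ + ((-132 + (-3)²)/406)/6 = -⅓ + ((-132 + 9)*(1/406))/6 = -⅓ + (-123*1/406)/6 = -⅓ + (⅙)*(-123/406) = -⅓ - 41/812 = -935/2436 ≈ -0.38383)
-X*(-4*(-2)) = -(-935)*(-4*(-2))/2436 = -(-935)*8/2436 = -1*(-1870/609) = 1870/609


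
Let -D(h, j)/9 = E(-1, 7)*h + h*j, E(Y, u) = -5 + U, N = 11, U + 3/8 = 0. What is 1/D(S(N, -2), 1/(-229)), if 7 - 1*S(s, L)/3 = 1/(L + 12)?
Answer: 3664/3671973 ≈ 0.00099783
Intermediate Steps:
U = -3/8 (U = -3/8 + 0 = -3/8 ≈ -0.37500)
S(s, L) = 21 - 3/(12 + L) (S(s, L) = 21 - 3/(L + 12) = 21 - 3/(12 + L))
E(Y, u) = -43/8 (E(Y, u) = -5 - 3/8 = -43/8)
D(h, j) = 387*h/8 - 9*h*j (D(h, j) = -9*(-43*h/8 + h*j) = 387*h/8 - 9*h*j)
1/D(S(N, -2), 1/(-229)) = 1/(9*(3*(83 + 7*(-2))/(12 - 2))*(43 - 8/(-229))/8) = 1/(9*(3*(83 - 14)/10)*(43 - 8*(-1/229))/8) = 1/(9*(3*(1/10)*69)*(43 + 8/229)/8) = 1/((9/8)*(207/10)*(9855/229)) = 1/(3671973/3664) = 3664/3671973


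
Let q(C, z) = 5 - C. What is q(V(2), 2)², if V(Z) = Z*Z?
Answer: 1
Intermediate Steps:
V(Z) = Z²
q(V(2), 2)² = (5 - 1*2²)² = (5 - 1*4)² = (5 - 4)² = 1² = 1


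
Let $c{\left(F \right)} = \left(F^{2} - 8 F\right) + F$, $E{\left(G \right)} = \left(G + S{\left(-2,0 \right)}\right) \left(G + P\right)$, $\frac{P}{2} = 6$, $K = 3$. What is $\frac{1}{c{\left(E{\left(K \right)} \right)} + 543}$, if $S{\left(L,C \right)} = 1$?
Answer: $\frac{1}{3723} \approx 0.0002686$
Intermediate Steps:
$P = 12$ ($P = 2 \cdot 6 = 12$)
$E{\left(G \right)} = \left(1 + G\right) \left(12 + G\right)$ ($E{\left(G \right)} = \left(G + 1\right) \left(G + 12\right) = \left(1 + G\right) \left(12 + G\right)$)
$c{\left(F \right)} = F^{2} - 7 F$
$\frac{1}{c{\left(E{\left(K \right)} \right)} + 543} = \frac{1}{\left(12 + 3^{2} + 13 \cdot 3\right) \left(-7 + \left(12 + 3^{2} + 13 \cdot 3\right)\right) + 543} = \frac{1}{\left(12 + 9 + 39\right) \left(-7 + \left(12 + 9 + 39\right)\right) + 543} = \frac{1}{60 \left(-7 + 60\right) + 543} = \frac{1}{60 \cdot 53 + 543} = \frac{1}{3180 + 543} = \frac{1}{3723}$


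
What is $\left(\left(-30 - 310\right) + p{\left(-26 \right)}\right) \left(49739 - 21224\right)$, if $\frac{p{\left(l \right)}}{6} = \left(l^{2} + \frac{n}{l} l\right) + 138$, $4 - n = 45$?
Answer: $122557470$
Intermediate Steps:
$n = -41$ ($n = 4 - 45 = -41$)
$p{\left(l \right)} = 582 + 6 l^{2}$ ($p{\left(l \right)} = 6 \left(\left(l^{2} + - \frac{41}{l} l\right) + 138\right) = 6 \left(\left(l^{2} - 41\right) + 138\right) = 6 \left(\left(-41 + l^{2}\right) + 138\right) = 6 \left(97 + l^{2}\right) = 582 + 6 l^{2}$)
$\left(\left(-30 - 310\right) + p{\left(-26 \right)}\right) \left(49739 - 21224\right) = \left(\left(-30 - 310\right) + \left(582 + 6 \left(-26\right)^{2}\right)\right) \left(49739 - 21224\right) = \left(\left(-30 - 310\right) + \left(582 + 6 \cdot 676\right)\right) 28515 = \left(-340 + \left(582 + 4056\right)\right) 28515 = \left(-340 + 4638\right) 28515 = 4298 \cdot 28515 = 122557470$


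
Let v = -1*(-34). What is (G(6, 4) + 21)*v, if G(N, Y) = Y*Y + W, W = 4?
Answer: 1394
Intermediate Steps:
G(N, Y) = 4 + Y² (G(N, Y) = Y*Y + 4 = Y² + 4 = 4 + Y²)
v = 34
(G(6, 4) + 21)*v = ((4 + 4²) + 21)*34 = ((4 + 16) + 21)*34 = (20 + 21)*34 = 41*34 = 1394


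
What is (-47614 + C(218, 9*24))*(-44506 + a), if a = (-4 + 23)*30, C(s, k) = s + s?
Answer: 2072812608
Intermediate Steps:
C(s, k) = 2*s
a = 570 (a = 19*30 = 570)
(-47614 + C(218, 9*24))*(-44506 + a) = (-47614 + 2*218)*(-44506 + 570) = (-47614 + 436)*(-43936) = -47178*(-43936) = 2072812608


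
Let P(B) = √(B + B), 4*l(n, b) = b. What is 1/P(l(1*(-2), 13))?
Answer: √26/13 ≈ 0.39223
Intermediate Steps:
l(n, b) = b/4
P(B) = √2*√B (P(B) = √(2*B) = √2*√B)
1/P(l(1*(-2), 13)) = 1/(√2*√((¼)*13)) = 1/(√2*√(13/4)) = 1/(√2*(√13/2)) = 1/(√26/2) = √26/13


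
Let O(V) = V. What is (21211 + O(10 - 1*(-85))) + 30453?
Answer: 51759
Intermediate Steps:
(21211 + O(10 - 1*(-85))) + 30453 = (21211 + (10 - 1*(-85))) + 30453 = (21211 + (10 + 85)) + 30453 = (21211 + 95) + 30453 = 21306 + 30453 = 51759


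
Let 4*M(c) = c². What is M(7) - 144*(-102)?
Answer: 58801/4 ≈ 14700.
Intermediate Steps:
M(c) = c²/4
M(7) - 144*(-102) = (¼)*7² - 144*(-102) = (¼)*49 + 14688 = 49/4 + 14688 = 58801/4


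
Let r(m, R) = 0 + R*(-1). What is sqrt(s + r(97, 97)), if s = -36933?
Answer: 23*I*sqrt(70) ≈ 192.43*I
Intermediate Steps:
r(m, R) = -R (r(m, R) = 0 - R = -R)
sqrt(s + r(97, 97)) = sqrt(-36933 - 1*97) = sqrt(-36933 - 97) = sqrt(-37030) = 23*I*sqrt(70)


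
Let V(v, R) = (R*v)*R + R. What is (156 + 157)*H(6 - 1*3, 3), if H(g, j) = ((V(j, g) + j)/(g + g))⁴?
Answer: 4582633/16 ≈ 2.8641e+5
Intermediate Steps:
V(v, R) = R + v*R² (V(v, R) = v*R² + R = R + v*R²)
H(g, j) = (j + g*(1 + g*j))⁴/(16*g⁴) (H(g, j) = ((g*(1 + g*j) + j)/(g + g))⁴ = ((j + g*(1 + g*j))/((2*g)))⁴ = ((j + g*(1 + g*j))*(1/(2*g)))⁴ = ((j + g*(1 + g*j))/(2*g))⁴ = (j + g*(1 + g*j))⁴/(16*g⁴))
(156 + 157)*H(6 - 1*3, 3) = (156 + 157)*((3 + (6 - 1*3)*(1 + (6 - 1*3)*3))⁴/(16*(6 - 1*3)⁴)) = 313*((3 + (6 - 3)*(1 + (6 - 3)*3))⁴/(16*(6 - 3)⁴)) = 313*((1/16)*(3 + 3*(1 + 3*3))⁴/3⁴) = 313*((1/16)*(1/81)*(3 + 3*(1 + 9))⁴) = 313*((1/16)*(1/81)*(3 + 3*10)⁴) = 313*((1/16)*(1/81)*(3 + 30)⁴) = 313*((1/16)*(1/81)*33⁴) = 313*((1/16)*(1/81)*1185921) = 313*(14641/16) = 4582633/16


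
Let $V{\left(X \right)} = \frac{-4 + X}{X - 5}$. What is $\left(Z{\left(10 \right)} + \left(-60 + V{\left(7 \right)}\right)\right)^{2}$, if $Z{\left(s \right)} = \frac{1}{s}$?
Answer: $\frac{85264}{25} \approx 3410.6$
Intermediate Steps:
$V{\left(X \right)} = \frac{-4 + X}{-5 + X}$
$\left(Z{\left(10 \right)} + \left(-60 + V{\left(7 \right)}\right)\right)^{2} = \left(\frac{1}{10} - \left(60 - \frac{-4 + 7}{-5 + 7}\right)\right)^{2} = \left(\frac{1}{10} - \left(60 - \frac{1}{2} \cdot 3\right)\right)^{2} = \left(\frac{1}{10} + \left(-60 + \frac{1}{2} \cdot 3\right)\right)^{2} = \left(\frac{1}{10} + \left(-60 + \frac{3}{2}\right)\right)^{2} = \left(\frac{1}{10} - \frac{117}{2}\right)^{2} = \left(- \frac{292}{5}\right)^{2} = \frac{85264}{25}$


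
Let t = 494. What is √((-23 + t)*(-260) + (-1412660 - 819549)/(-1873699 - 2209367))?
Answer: I*√226841550418724774/1361022 ≈ 349.94*I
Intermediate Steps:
√((-23 + t)*(-260) + (-1412660 - 819549)/(-1873699 - 2209367)) = √((-23 + 494)*(-260) + (-1412660 - 819549)/(-1873699 - 2209367)) = √(471*(-260) - 2232209/(-4083066)) = √(-122460 - 2232209*(-1/4083066)) = √(-122460 + 2232209/4083066) = √(-500010030151/4083066) = I*√226841550418724774/1361022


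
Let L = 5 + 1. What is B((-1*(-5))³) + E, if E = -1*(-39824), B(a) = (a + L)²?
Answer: 56985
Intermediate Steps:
L = 6
B(a) = (6 + a)² (B(a) = (a + 6)² = (6 + a)²)
E = 39824
B((-1*(-5))³) + E = (6 + (-1*(-5))³)² + 39824 = (6 + 5³)² + 39824 = (6 + 125)² + 39824 = 131² + 39824 = 17161 + 39824 = 56985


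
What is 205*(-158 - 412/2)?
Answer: -74620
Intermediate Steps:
205*(-158 - 412/2) = 205*(-158 - 412*1/2) = 205*(-158 - 206) = 205*(-364) = -74620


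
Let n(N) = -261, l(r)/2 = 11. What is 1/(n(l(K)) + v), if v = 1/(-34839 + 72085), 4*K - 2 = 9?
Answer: -37246/9721205 ≈ -0.0038314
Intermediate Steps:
K = 11/4 (K = 1/2 + (1/4)*9 = 1/2 + 9/4 = 11/4 ≈ 2.7500)
v = 1/37246 ≈ 2.6849e-5
l(r) = 22 (l(r) = 2*11 = 22)
1/(n(l(K)) + v) = 1/(-261 + 1/37246) = 1/(-9721205/37246) = -37246/9721205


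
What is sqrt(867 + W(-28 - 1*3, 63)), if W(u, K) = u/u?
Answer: 2*sqrt(217) ≈ 29.462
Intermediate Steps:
W(u, K) = 1
sqrt(867 + W(-28 - 1*3, 63)) = sqrt(867 + 1) = sqrt(868) = 2*sqrt(217)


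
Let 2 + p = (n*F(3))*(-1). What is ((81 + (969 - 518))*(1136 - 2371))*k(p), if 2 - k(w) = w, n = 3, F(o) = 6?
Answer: -14454440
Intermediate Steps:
p = -20 (p = -2 + (3*6)*(-1) = -2 + 18*(-1) = -2 - 18 = -20)
k(w) = 2 - w
((81 + (969 - 518))*(1136 - 2371))*k(p) = ((81 + (969 - 518))*(1136 - 2371))*(2 - 1*(-20)) = ((81 + 451)*(-1235))*(2 + 20) = (532*(-1235))*22 = -657020*22 = -14454440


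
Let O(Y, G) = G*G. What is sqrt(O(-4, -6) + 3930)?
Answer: sqrt(3966) ≈ 62.976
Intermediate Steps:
O(Y, G) = G**2
sqrt(O(-4, -6) + 3930) = sqrt((-6)**2 + 3930) = sqrt(36 + 3930) = sqrt(3966)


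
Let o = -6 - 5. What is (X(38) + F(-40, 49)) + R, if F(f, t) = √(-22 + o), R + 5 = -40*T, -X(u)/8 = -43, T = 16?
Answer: -301 + I*√33 ≈ -301.0 + 5.7446*I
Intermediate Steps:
X(u) = 344 (X(u) = -8*(-43) = 344)
R = -645 (R = -5 - 40*16 = -5 - 640 = -645)
o = -11
F(f, t) = I*√33 (F(f, t) = √(-22 - 11) = √(-33) = I*√33)
(X(38) + F(-40, 49)) + R = (344 + I*√33) - 645 = -301 + I*√33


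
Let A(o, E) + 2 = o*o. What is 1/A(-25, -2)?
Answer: 1/623 ≈ 0.0016051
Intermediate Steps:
A(o, E) = -2 + o² (A(o, E) = -2 + o*o = -2 + o²)
1/A(-25, -2) = 1/(-2 + (-25)²) = 1/(-2 + 625) = 1/623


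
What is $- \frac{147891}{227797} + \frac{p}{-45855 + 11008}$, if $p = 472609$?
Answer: $- \frac{112812470050}{7938042059} \approx -14.212$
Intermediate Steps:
$- \frac{147891}{227797} + \frac{p}{-45855 + 11008} = - \frac{147891}{227797} + \frac{472609}{-45855 + 11008} = \left(-147891\right) \frac{1}{227797} + \frac{472609}{-34847} = - \frac{147891}{227797} + 472609 \left(- \frac{1}{34847}\right) = - \frac{147891}{227797} - \frac{472609}{34847} = - \frac{112812470050}{7938042059}$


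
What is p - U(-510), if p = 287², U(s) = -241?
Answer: 82610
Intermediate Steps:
p = 82369
p - U(-510) = 82369 - 1*(-241) = 82369 + 241 = 82610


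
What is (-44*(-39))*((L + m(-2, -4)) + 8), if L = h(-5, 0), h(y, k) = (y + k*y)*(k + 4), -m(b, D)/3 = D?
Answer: 0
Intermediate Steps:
m(b, D) = -3*D
h(y, k) = (4 + k)*(y + k*y) (h(y, k) = (y + k*y)*(4 + k) = (4 + k)*(y + k*y))
L = -20 (L = -5*(4 + 0² + 5*0) = -5*(4 + 0 + 0) = -5*4 = -20)
(-44*(-39))*((L + m(-2, -4)) + 8) = (-44*(-39))*((-20 - 3*(-4)) + 8) = 1716*((-20 + 12) + 8) = 1716*(-8 + 8) = 1716*0 = 0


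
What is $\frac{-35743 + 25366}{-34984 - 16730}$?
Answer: $\frac{1153}{5746} \approx 0.20066$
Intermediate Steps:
$\frac{-35743 + 25366}{-34984 - 16730} = - \frac{10377}{-34984 - 16730} = - \frac{10377}{-51714} = \left(-10377\right) \left(- \frac{1}{51714}\right) = \frac{1153}{5746}$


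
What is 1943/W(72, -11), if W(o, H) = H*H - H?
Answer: 1943/132 ≈ 14.720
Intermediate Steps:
W(o, H) = H**2 - H
1943/W(72, -11) = 1943/((-11*(-1 - 11))) = 1943/((-11*(-12))) = 1943/132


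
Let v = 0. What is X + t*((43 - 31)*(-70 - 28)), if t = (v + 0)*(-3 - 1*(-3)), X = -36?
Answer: -36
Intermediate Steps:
t = 0 (t = (0 + 0)*(-3 - 1*(-3)) = 0*(-3 + 3) = 0*0 = 0)
X + t*((43 - 31)*(-70 - 28)) = -36 + 0*((43 - 31)*(-70 - 28)) = -36 + 0*(12*(-98)) = -36 + 0*(-1176) = -36 + 0 = -36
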